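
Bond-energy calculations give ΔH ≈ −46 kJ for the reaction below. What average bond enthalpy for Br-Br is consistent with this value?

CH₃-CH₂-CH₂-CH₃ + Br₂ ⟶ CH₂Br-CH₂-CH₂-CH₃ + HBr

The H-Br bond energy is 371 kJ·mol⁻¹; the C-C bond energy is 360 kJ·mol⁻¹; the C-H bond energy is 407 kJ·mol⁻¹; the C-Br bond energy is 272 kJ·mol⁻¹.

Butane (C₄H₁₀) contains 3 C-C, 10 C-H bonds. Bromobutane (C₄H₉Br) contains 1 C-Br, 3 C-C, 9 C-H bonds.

D(Br-Br) ≈ 190 kJ/mol

Let D be the Br-Br bond energy.
Σ(broken) = 1×D + 3×360 + 10×407 = 5150 + D
Σ(formed) = 1×272 + 3×360 + 9×407 + 1×371 = 5386
ΔH = Σ(broken) − Σ(formed) = (5150 + D) − (5386) = −236 + D
Setting this equal to −46 kJ gives D = 190 kJ/mol.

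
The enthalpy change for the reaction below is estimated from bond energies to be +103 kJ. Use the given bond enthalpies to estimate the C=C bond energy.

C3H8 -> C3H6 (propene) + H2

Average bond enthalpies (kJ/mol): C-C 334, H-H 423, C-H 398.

Let D be the C=C bond energy.
Σ(broken) = 2×334 + 8×398 = 3852
Σ(formed) = 1×334 + 6×398 + 1×D + 1×423 = 3145 + D
ΔH = Σ(broken) − Σ(formed) = (3852) − (3145 + D) = +707 − D
Setting this equal to +103 kJ gives D = 604 kJ/mol.

D(C=C) ≈ 604 kJ/mol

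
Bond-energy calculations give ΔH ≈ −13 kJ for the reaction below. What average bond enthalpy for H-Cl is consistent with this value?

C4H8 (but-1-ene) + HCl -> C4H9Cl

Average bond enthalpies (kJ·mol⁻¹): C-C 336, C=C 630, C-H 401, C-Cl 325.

Let D be the H-Cl bond energy.
Σ(broken) = 2×336 + 8×401 + 1×630 + 1×D = 4510 + D
Σ(formed) = 3×336 + 1×325 + 9×401 = 4942
ΔH = Σ(broken) − Σ(formed) = (4510 + D) − (4942) = −432 + D
Setting this equal to −13 kJ gives D = 419 kJ/mol.

D(H-Cl) ≈ 419 kJ/mol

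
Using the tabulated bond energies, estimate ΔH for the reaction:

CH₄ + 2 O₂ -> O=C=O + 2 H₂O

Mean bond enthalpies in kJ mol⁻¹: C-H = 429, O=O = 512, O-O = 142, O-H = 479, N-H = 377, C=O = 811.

ΔH ≈ −798 kJ

Bonds broken (reactants):
  C-H: 4 × 429 = 1716
  O=O: 2 × 512 = 1024
  Σ(broken) = 2740 kJ
Bonds formed (products):
  C=O: 2 × 811 = 1622
  O-H: 4 × 479 = 1916
  Σ(formed) = 3538 kJ
ΔH = Σ(broken) − Σ(formed) = 2740 − 3538 = −798 kJ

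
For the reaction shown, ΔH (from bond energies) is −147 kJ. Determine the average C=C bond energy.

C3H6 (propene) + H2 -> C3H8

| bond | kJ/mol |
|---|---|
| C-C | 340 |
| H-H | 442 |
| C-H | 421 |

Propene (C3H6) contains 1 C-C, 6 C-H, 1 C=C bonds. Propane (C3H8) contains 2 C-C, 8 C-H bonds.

Let D be the C=C bond energy.
Σ(broken) = 1×340 + 6×421 + 1×D + 1×442 = 3308 + D
Σ(formed) = 2×340 + 8×421 = 4048
ΔH = Σ(broken) − Σ(formed) = (3308 + D) − (4048) = −740 + D
Setting this equal to −147 kJ gives D = 593 kJ/mol.

D(C=C) ≈ 593 kJ/mol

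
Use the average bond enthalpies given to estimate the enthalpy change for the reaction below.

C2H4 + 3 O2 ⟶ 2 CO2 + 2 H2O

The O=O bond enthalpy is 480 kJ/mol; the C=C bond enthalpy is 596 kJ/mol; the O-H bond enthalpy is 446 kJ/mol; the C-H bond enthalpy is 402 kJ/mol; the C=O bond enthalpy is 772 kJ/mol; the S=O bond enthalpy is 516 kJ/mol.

ΔH ≈ −1228 kJ

Bonds broken (reactants):
  C-H: 4 × 402 = 1608
  C=C: 1 × 596 = 596
  O=O: 3 × 480 = 1440
  Σ(broken) = 3644 kJ
Bonds formed (products):
  C=O: 4 × 772 = 3088
  O-H: 4 × 446 = 1784
  Σ(formed) = 4872 kJ
ΔH = Σ(broken) − Σ(formed) = 3644 − 4872 = −1228 kJ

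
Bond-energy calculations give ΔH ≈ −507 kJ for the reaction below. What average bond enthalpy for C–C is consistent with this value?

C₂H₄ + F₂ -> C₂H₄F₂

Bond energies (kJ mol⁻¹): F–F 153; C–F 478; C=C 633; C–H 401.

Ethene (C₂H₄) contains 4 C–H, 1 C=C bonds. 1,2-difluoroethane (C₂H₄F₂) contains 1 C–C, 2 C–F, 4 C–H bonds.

D(C–C) ≈ 337 kJ/mol

Let D be the C–C bond energy.
Σ(broken) = 4×401 + 1×633 + 1×153 = 2390
Σ(formed) = 1×D + 2×478 + 4×401 = 2560 + D
ΔH = Σ(broken) − Σ(formed) = (2390) − (2560 + D) = −170 − D
Setting this equal to −507 kJ gives D = 337 kJ/mol.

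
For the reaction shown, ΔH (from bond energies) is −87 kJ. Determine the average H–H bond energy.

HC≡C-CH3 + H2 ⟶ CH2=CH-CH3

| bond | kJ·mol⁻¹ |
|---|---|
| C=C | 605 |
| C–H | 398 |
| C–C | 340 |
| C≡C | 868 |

Let D be the H–H bond energy.
Σ(broken) = 1×868 + 1×340 + 4×398 + 1×D = 2800 + D
Σ(formed) = 1×340 + 6×398 + 1×605 = 3333
ΔH = Σ(broken) − Σ(formed) = (2800 + D) − (3333) = −533 + D
Setting this equal to −87 kJ gives D = 446 kJ/mol.

D(H–H) ≈ 446 kJ/mol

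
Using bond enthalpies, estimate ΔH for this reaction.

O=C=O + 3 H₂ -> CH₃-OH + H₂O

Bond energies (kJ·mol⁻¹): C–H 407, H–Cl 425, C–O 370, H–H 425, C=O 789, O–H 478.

ΔH ≈ −172 kJ

Bonds broken (reactants):
  C=O: 2 × 789 = 1578
  H–H: 3 × 425 = 1275
  Σ(broken) = 2853 kJ
Bonds formed (products):
  C–H: 3 × 407 = 1221
  C–O: 1 × 370 = 370
  O–H: 3 × 478 = 1434
  Σ(formed) = 3025 kJ
ΔH = Σ(broken) − Σ(formed) = 2853 − 3025 = −172 kJ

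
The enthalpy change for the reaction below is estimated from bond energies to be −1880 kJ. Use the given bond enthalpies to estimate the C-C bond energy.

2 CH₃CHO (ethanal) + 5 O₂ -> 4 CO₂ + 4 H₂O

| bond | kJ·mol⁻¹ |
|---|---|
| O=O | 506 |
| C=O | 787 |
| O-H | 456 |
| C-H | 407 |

D(C-C) ≈ 352 kJ/mol

Let D be the C-C bond energy.
Σ(broken) = 2×D + 8×407 + 2×787 + 5×506 = 7360 + 2D
Σ(formed) = 8×787 + 8×456 = 9944
ΔH = Σ(broken) − Σ(formed) = (7360 + 2D) − (9944) = −2584 + 2D
Setting this equal to −1880 kJ gives 2D = 704, so D = 352 kJ/mol.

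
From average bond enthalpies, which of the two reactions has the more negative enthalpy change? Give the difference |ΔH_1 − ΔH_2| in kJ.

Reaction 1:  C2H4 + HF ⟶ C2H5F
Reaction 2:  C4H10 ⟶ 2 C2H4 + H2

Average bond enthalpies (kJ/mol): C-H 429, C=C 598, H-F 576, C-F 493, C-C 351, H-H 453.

Reaction 1:
  Bonds broken (reactants):
    C-H: 4 × 429 = 1716
    C=C: 1 × 598 = 598
    H-F: 1 × 576 = 576
    Σ(broken) = 2890 kJ
  Bonds formed (products):
    C-C: 1 × 351 = 351
    C-F: 1 × 493 = 493
    C-H: 5 × 429 = 2145
    Σ(formed) = 2989 kJ
  ΔH_1 = 2890 − 2989 = −99 kJ
Reaction 2:
  Bonds broken (reactants):
    C-C: 3 × 351 = 1053
    C-H: 10 × 429 = 4290
    Σ(broken) = 5343 kJ
  Bonds formed (products):
    C-H: 8 × 429 = 3432
    C=C: 2 × 598 = 1196
    H-H: 1 × 453 = 453
    Σ(formed) = 5081 kJ
  ΔH_2 = 5343 − 5081 = +262 kJ
ΔH_1 − ΔH_2 = −361 kJ, so reaction 1 has the more negative ΔH; |ΔH_1 − ΔH_2| = 361 kJ.

Reaction 1, by 361 kJ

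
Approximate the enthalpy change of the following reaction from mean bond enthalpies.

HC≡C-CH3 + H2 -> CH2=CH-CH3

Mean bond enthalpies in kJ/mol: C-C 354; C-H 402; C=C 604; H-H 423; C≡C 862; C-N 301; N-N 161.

Bonds broken (reactants):
  C≡C: 1 × 862 = 862
  C-C: 1 × 354 = 354
  C-H: 4 × 402 = 1608
  H-H: 1 × 423 = 423
  Σ(broken) = 3247 kJ
Bonds formed (products):
  C-C: 1 × 354 = 354
  C-H: 6 × 402 = 2412
  C=C: 1 × 604 = 604
  Σ(formed) = 3370 kJ
ΔH = Σ(broken) − Σ(formed) = 3247 − 3370 = −123 kJ

ΔH ≈ −123 kJ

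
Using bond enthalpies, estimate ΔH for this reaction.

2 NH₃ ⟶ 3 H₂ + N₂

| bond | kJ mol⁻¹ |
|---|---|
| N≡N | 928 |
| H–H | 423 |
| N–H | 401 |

Bonds broken (reactants):
  N–H: 6 × 401 = 2406
  Σ(broken) = 2406 kJ
Bonds formed (products):
  H–H: 3 × 423 = 1269
  N≡N: 1 × 928 = 928
  Σ(formed) = 2197 kJ
ΔH = Σ(broken) − Σ(formed) = 2406 − 2197 = +209 kJ

ΔH ≈ +209 kJ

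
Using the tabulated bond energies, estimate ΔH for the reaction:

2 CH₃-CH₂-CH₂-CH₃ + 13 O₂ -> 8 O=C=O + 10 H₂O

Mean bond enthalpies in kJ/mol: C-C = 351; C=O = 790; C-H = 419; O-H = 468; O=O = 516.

ΔH ≈ −4806 kJ

Bonds broken (reactants):
  C-C: 6 × 351 = 2106
  C-H: 20 × 419 = 8380
  O=O: 13 × 516 = 6708
  Σ(broken) = 17194 kJ
Bonds formed (products):
  C=O: 16 × 790 = 12640
  O-H: 20 × 468 = 9360
  Σ(formed) = 22000 kJ
ΔH = Σ(broken) − Σ(formed) = 17194 − 22000 = −4806 kJ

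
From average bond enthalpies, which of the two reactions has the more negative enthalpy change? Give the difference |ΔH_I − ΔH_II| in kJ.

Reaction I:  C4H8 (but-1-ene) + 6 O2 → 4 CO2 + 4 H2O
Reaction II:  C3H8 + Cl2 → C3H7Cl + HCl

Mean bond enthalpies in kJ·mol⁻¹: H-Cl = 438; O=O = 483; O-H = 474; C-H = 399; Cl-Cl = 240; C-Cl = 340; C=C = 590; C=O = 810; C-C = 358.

Reaction I:
  Bonds broken (reactants):
    C-C: 2 × 358 = 716
    C-H: 8 × 399 = 3192
    C=C: 1 × 590 = 590
    O=O: 6 × 483 = 2898
    Σ(broken) = 7396 kJ
  Bonds formed (products):
    C=O: 8 × 810 = 6480
    O-H: 8 × 474 = 3792
    Σ(formed) = 10272 kJ
  ΔH_I = 7396 − 10272 = −2876 kJ
Reaction II:
  Bonds broken (reactants):
    C-C: 2 × 358 = 716
    C-H: 8 × 399 = 3192
    Cl-Cl: 1 × 240 = 240
    Σ(broken) = 4148 kJ
  Bonds formed (products):
    C-C: 2 × 358 = 716
    C-Cl: 1 × 340 = 340
    C-H: 7 × 399 = 2793
    H-Cl: 1 × 438 = 438
    Σ(formed) = 4287 kJ
  ΔH_II = 4148 − 4287 = −139 kJ
ΔH_I − ΔH_II = −2737 kJ, so reaction I has the more negative ΔH; |ΔH_I − ΔH_II| = 2737 kJ.

Reaction I, by 2737 kJ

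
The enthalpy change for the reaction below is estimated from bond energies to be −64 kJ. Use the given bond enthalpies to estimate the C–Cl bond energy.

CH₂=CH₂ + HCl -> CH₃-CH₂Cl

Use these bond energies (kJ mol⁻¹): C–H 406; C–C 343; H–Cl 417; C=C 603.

D(C–Cl) ≈ 335 kJ/mol

Let D be the C–Cl bond energy.
Σ(broken) = 4×406 + 1×603 + 1×417 = 2644
Σ(formed) = 1×343 + 1×D + 5×406 = 2373 + D
ΔH = Σ(broken) − Σ(formed) = (2644) − (2373 + D) = +271 − D
Setting this equal to −64 kJ gives D = 335 kJ/mol.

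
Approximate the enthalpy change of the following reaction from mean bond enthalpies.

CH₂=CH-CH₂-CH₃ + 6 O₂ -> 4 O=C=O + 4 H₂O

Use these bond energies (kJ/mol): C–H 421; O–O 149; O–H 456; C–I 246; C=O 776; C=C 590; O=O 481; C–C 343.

Bonds broken (reactants):
  C–C: 2 × 343 = 686
  C–H: 8 × 421 = 3368
  C=C: 1 × 590 = 590
  O=O: 6 × 481 = 2886
  Σ(broken) = 7530 kJ
Bonds formed (products):
  C=O: 8 × 776 = 6208
  O–H: 8 × 456 = 3648
  Σ(formed) = 9856 kJ
ΔH = Σ(broken) − Σ(formed) = 7530 − 9856 = −2326 kJ

ΔH ≈ −2326 kJ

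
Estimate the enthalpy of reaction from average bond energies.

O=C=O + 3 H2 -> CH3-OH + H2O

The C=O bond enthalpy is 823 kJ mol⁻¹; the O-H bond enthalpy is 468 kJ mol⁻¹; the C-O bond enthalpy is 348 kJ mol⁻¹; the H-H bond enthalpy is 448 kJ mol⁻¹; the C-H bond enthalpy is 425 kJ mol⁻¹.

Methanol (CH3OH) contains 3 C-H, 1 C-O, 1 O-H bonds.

Bonds broken (reactants):
  C=O: 2 × 823 = 1646
  H-H: 3 × 448 = 1344
  Σ(broken) = 2990 kJ
Bonds formed (products):
  C-H: 3 × 425 = 1275
  C-O: 1 × 348 = 348
  O-H: 3 × 468 = 1404
  Σ(formed) = 3027 kJ
ΔH = Σ(broken) − Σ(formed) = 2990 − 3027 = −37 kJ

ΔH ≈ −37 kJ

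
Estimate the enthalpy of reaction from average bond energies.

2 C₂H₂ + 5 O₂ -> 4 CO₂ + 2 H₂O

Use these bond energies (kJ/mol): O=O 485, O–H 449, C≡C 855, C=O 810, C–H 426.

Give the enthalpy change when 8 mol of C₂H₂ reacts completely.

Bonds broken (reactants):
  C≡C: 2 × 855 = 1710
  C–H: 4 × 426 = 1704
  O=O: 5 × 485 = 2425
  Σ(broken) = 5839 kJ
Bonds formed (products):
  C=O: 8 × 810 = 6480
  O–H: 4 × 449 = 1796
  Σ(formed) = 8276 kJ
ΔH = Σ(broken) − Σ(formed) = 5839 − 8276 = −2437 kJ
For 4× the reaction as written: 4 × (−2437) = −9748 kJ

ΔH = −9748 kJ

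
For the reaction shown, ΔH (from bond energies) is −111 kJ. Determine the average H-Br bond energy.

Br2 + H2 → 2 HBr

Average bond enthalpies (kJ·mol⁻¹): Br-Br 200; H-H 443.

D(H-Br) ≈ 377 kJ/mol

Let D be the H-Br bond energy.
Σ(broken) = 1×200 + 1×443 = 643
Σ(formed) = 2×D = 2D
ΔH = Σ(broken) − Σ(formed) = (643) − (2D) = +643 − 2D
Setting this equal to −111 kJ gives 2D = 754, so D = 377 kJ/mol.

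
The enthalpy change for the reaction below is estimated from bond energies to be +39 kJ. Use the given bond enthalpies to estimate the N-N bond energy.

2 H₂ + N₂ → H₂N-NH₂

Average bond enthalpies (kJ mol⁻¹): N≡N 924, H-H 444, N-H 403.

Let D be the N-N bond energy.
Σ(broken) = 2×444 + 1×924 = 1812
Σ(formed) = 4×403 + 1×D = 1612 + D
ΔH = Σ(broken) − Σ(formed) = (1812) − (1612 + D) = +200 − D
Setting this equal to +39 kJ gives D = 161 kJ/mol.

D(N-N) ≈ 161 kJ/mol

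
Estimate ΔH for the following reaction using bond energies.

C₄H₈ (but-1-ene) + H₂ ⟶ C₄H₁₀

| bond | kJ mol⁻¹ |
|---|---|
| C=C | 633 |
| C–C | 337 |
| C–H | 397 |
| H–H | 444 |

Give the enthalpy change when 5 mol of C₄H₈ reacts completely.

ΔH = −270 kJ

Bonds broken (reactants):
  C–C: 2 × 337 = 674
  C–H: 8 × 397 = 3176
  C=C: 1 × 633 = 633
  H–H: 1 × 444 = 444
  Σ(broken) = 4927 kJ
Bonds formed (products):
  C–C: 3 × 337 = 1011
  C–H: 10 × 397 = 3970
  Σ(formed) = 4981 kJ
ΔH = Σ(broken) − Σ(formed) = 4927 − 4981 = −54 kJ
For 5× the reaction as written: 5 × (−54) = −270 kJ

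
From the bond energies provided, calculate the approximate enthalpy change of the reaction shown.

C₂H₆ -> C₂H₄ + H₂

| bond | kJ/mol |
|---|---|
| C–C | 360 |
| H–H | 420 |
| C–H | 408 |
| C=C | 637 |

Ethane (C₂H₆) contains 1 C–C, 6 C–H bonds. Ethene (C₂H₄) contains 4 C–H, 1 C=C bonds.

Bonds broken (reactants):
  C–C: 1 × 360 = 360
  C–H: 6 × 408 = 2448
  Σ(broken) = 2808 kJ
Bonds formed (products):
  C–H: 4 × 408 = 1632
  C=C: 1 × 637 = 637
  H–H: 1 × 420 = 420
  Σ(formed) = 2689 kJ
ΔH = Σ(broken) − Σ(formed) = 2808 − 2689 = +119 kJ

ΔH ≈ +119 kJ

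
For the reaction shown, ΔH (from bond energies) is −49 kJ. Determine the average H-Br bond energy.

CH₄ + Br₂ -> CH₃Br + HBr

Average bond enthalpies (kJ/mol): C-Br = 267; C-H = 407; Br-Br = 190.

D(H-Br) ≈ 379 kJ/mol

Let D be the H-Br bond energy.
Σ(broken) = 1×190 + 4×407 = 1818
Σ(formed) = 1×267 + 3×407 + 1×D = 1488 + D
ΔH = Σ(broken) − Σ(formed) = (1818) − (1488 + D) = +330 − D
Setting this equal to −49 kJ gives D = 379 kJ/mol.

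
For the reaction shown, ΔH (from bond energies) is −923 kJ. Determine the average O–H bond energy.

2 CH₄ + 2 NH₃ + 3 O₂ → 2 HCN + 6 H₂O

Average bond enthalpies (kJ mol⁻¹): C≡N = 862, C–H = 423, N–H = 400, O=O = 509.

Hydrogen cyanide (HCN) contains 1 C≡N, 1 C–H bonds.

Let D be the O–H bond energy.
Σ(broken) = 8×423 + 6×400 + 3×509 = 7311
Σ(formed) = 2×862 + 2×423 + 12×D = 2570 + 12D
ΔH = Σ(broken) − Σ(formed) = (7311) − (2570 + 12D) = +4741 − 12D
Setting this equal to −923 kJ gives 12D = 5664, so D = 472 kJ/mol.

D(O–H) ≈ 472 kJ/mol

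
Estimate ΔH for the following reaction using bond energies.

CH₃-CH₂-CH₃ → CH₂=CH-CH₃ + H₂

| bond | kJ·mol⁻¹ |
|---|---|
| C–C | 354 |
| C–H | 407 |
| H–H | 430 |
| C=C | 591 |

ΔH ≈ +147 kJ

Bonds broken (reactants):
  C–C: 2 × 354 = 708
  C–H: 8 × 407 = 3256
  Σ(broken) = 3964 kJ
Bonds formed (products):
  C–C: 1 × 354 = 354
  C–H: 6 × 407 = 2442
  C=C: 1 × 591 = 591
  H–H: 1 × 430 = 430
  Σ(formed) = 3817 kJ
ΔH = Σ(broken) − Σ(formed) = 3964 − 3817 = +147 kJ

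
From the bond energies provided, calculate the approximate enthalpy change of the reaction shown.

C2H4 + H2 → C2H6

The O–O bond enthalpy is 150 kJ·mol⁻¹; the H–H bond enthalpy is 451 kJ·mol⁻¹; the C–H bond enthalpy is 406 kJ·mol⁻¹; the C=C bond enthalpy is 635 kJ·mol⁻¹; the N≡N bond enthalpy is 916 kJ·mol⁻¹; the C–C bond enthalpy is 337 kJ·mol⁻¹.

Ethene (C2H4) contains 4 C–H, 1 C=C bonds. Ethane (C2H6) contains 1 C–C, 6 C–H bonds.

ΔH ≈ −63 kJ

Bonds broken (reactants):
  C–H: 4 × 406 = 1624
  C=C: 1 × 635 = 635
  H–H: 1 × 451 = 451
  Σ(broken) = 2710 kJ
Bonds formed (products):
  C–C: 1 × 337 = 337
  C–H: 6 × 406 = 2436
  Σ(formed) = 2773 kJ
ΔH = Σ(broken) − Σ(formed) = 2710 − 2773 = −63 kJ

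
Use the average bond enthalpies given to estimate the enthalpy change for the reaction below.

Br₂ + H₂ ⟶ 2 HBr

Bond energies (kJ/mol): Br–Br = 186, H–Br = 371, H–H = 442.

ΔH ≈ −114 kJ

Bonds broken (reactants):
  Br–Br: 1 × 186 = 186
  H–H: 1 × 442 = 442
  Σ(broken) = 628 kJ
Bonds formed (products):
  H–Br: 2 × 371 = 742
  Σ(formed) = 742 kJ
ΔH = Σ(broken) − Σ(formed) = 628 − 742 = −114 kJ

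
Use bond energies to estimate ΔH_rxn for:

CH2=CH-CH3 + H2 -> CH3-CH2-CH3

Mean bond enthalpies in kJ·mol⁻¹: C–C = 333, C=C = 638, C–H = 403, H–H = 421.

Bonds broken (reactants):
  C–C: 1 × 333 = 333
  C–H: 6 × 403 = 2418
  C=C: 1 × 638 = 638
  H–H: 1 × 421 = 421
  Σ(broken) = 3810 kJ
Bonds formed (products):
  C–C: 2 × 333 = 666
  C–H: 8 × 403 = 3224
  Σ(formed) = 3890 kJ
ΔH = Σ(broken) − Σ(formed) = 3810 − 3890 = −80 kJ

ΔH ≈ −80 kJ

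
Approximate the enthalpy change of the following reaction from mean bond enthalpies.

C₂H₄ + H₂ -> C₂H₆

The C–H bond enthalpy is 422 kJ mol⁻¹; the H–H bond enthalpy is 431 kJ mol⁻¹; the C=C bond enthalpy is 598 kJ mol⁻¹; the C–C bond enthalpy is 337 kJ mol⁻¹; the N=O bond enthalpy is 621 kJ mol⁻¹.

Bonds broken (reactants):
  C–H: 4 × 422 = 1688
  C=C: 1 × 598 = 598
  H–H: 1 × 431 = 431
  Σ(broken) = 2717 kJ
Bonds formed (products):
  C–C: 1 × 337 = 337
  C–H: 6 × 422 = 2532
  Σ(formed) = 2869 kJ
ΔH = Σ(broken) − Σ(formed) = 2717 − 2869 = −152 kJ

ΔH ≈ −152 kJ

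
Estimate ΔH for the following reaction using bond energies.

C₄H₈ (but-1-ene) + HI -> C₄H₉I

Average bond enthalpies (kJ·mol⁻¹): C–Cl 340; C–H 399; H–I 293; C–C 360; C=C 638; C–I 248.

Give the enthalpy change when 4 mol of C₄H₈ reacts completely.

Bonds broken (reactants):
  C–C: 2 × 360 = 720
  C–H: 8 × 399 = 3192
  C=C: 1 × 638 = 638
  H–I: 1 × 293 = 293
  Σ(broken) = 4843 kJ
Bonds formed (products):
  C–C: 3 × 360 = 1080
  C–H: 9 × 399 = 3591
  C–I: 1 × 248 = 248
  Σ(formed) = 4919 kJ
ΔH = Σ(broken) − Σ(formed) = 4843 − 4919 = −76 kJ
For 4× the reaction as written: 4 × (−76) = −304 kJ

ΔH = −304 kJ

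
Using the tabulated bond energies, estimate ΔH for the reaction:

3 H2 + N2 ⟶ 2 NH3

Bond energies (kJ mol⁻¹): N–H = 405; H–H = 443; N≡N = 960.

ΔH ≈ −141 kJ

Bonds broken (reactants):
  H–H: 3 × 443 = 1329
  N≡N: 1 × 960 = 960
  Σ(broken) = 2289 kJ
Bonds formed (products):
  N–H: 6 × 405 = 2430
  Σ(formed) = 2430 kJ
ΔH = Σ(broken) − Σ(formed) = 2289 − 2430 = −141 kJ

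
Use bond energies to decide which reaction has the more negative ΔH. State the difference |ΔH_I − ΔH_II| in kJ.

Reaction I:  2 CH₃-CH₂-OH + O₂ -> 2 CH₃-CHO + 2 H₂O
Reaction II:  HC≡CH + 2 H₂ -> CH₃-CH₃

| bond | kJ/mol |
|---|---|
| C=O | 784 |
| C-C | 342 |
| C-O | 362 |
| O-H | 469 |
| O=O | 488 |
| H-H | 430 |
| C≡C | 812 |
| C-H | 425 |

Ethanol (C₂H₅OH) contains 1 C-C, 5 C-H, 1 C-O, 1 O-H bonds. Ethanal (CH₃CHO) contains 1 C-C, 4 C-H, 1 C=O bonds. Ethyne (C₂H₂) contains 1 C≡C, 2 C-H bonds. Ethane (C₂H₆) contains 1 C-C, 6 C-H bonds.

Reaction I, by 74 kJ

Reaction I:
  Bonds broken (reactants):
    C-C: 2 × 342 = 684
    C-H: 10 × 425 = 4250
    C-O: 2 × 362 = 724
    O-H: 2 × 469 = 938
    O=O: 1 × 488 = 488
    Σ(broken) = 7084 kJ
  Bonds formed (products):
    C-C: 2 × 342 = 684
    C-H: 8 × 425 = 3400
    C=O: 2 × 784 = 1568
    O-H: 4 × 469 = 1876
    Σ(formed) = 7528 kJ
  ΔH_I = 7084 − 7528 = −444 kJ
Reaction II:
  Bonds broken (reactants):
    C≡C: 1 × 812 = 812
    C-H: 2 × 425 = 850
    H-H: 2 × 430 = 860
    Σ(broken) = 2522 kJ
  Bonds formed (products):
    C-C: 1 × 342 = 342
    C-H: 6 × 425 = 2550
    Σ(formed) = 2892 kJ
  ΔH_II = 2522 − 2892 = −370 kJ
ΔH_I − ΔH_II = −74 kJ, so reaction I has the more negative ΔH; |ΔH_I − ΔH_II| = 74 kJ.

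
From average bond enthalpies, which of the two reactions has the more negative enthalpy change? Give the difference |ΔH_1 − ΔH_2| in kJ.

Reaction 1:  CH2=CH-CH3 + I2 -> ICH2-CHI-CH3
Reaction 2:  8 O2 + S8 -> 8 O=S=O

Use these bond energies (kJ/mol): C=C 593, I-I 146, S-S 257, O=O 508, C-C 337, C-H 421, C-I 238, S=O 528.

Reaction 1:
  Bonds broken (reactants):
    C-C: 1 × 337 = 337
    C-H: 6 × 421 = 2526
    C=C: 1 × 593 = 593
    I-I: 1 × 146 = 146
    Σ(broken) = 3602 kJ
  Bonds formed (products):
    C-C: 2 × 337 = 674
    C-H: 6 × 421 = 2526
    C-I: 2 × 238 = 476
    Σ(formed) = 3676 kJ
  ΔH_1 = 3602 − 3676 = −74 kJ
Reaction 2:
  Bonds broken (reactants):
    O=O: 8 × 508 = 4064
    S-S: 8 × 257 = 2056
    Σ(broken) = 6120 kJ
  Bonds formed (products):
    S=O: 16 × 528 = 8448
    Σ(formed) = 8448 kJ
  ΔH_2 = 6120 − 8448 = −2328 kJ
ΔH_1 − ΔH_2 = +2254 kJ, so reaction 2 has the more negative ΔH; |ΔH_1 − ΔH_2| = 2254 kJ.

Reaction 2, by 2254 kJ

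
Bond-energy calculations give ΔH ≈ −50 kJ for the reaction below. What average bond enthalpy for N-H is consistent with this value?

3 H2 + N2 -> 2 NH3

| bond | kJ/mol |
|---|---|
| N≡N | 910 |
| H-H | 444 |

D(N-H) ≈ 382 kJ/mol

Let D be the N-H bond energy.
Σ(broken) = 3×444 + 1×910 = 2242
Σ(formed) = 6×D = 6D
ΔH = Σ(broken) − Σ(formed) = (2242) − (6D) = +2242 − 6D
Setting this equal to −50 kJ gives 6D = 2292, so D = 382 kJ/mol.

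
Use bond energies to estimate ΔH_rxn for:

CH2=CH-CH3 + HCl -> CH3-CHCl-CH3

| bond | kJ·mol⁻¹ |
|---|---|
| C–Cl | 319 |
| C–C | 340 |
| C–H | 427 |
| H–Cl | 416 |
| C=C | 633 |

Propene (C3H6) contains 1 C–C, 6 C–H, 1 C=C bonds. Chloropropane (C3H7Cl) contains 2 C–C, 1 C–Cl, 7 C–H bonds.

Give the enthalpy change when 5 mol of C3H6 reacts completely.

ΔH = −185 kJ

Bonds broken (reactants):
  C–C: 1 × 340 = 340
  C–H: 6 × 427 = 2562
  C=C: 1 × 633 = 633
  H–Cl: 1 × 416 = 416
  Σ(broken) = 3951 kJ
Bonds formed (products):
  C–C: 2 × 340 = 680
  C–Cl: 1 × 319 = 319
  C–H: 7 × 427 = 2989
  Σ(formed) = 3988 kJ
ΔH = Σ(broken) − Σ(formed) = 3951 − 3988 = −37 kJ
For 5× the reaction as written: 5 × (−37) = −185 kJ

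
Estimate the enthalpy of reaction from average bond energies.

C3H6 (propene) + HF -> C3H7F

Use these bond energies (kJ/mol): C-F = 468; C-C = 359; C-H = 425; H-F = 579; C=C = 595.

Bonds broken (reactants):
  C-C: 1 × 359 = 359
  C-H: 6 × 425 = 2550
  C=C: 1 × 595 = 595
  H-F: 1 × 579 = 579
  Σ(broken) = 4083 kJ
Bonds formed (products):
  C-C: 2 × 359 = 718
  C-F: 1 × 468 = 468
  C-H: 7 × 425 = 2975
  Σ(formed) = 4161 kJ
ΔH = Σ(broken) − Σ(formed) = 4083 − 4161 = −78 kJ

ΔH ≈ −78 kJ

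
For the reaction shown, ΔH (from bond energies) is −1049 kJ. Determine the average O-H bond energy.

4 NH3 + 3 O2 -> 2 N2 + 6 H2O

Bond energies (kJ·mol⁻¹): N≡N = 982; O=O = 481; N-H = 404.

D(O-H) ≈ 448 kJ/mol

Let D be the O-H bond energy.
Σ(broken) = 12×404 + 3×481 = 6291
Σ(formed) = 2×982 + 12×D = 1964 + 12D
ΔH = Σ(broken) − Σ(formed) = (6291) − (1964 + 12D) = +4327 − 12D
Setting this equal to −1049 kJ gives 12D = 5376, so D = 448 kJ/mol.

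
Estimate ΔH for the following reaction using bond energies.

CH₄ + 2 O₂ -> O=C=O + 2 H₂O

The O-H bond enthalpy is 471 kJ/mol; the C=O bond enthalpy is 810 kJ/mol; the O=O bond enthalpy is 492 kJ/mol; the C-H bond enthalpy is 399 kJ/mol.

Bonds broken (reactants):
  C-H: 4 × 399 = 1596
  O=O: 2 × 492 = 984
  Σ(broken) = 2580 kJ
Bonds formed (products):
  C=O: 2 × 810 = 1620
  O-H: 4 × 471 = 1884
  Σ(formed) = 3504 kJ
ΔH = Σ(broken) − Σ(formed) = 2580 − 3504 = −924 kJ

ΔH ≈ −924 kJ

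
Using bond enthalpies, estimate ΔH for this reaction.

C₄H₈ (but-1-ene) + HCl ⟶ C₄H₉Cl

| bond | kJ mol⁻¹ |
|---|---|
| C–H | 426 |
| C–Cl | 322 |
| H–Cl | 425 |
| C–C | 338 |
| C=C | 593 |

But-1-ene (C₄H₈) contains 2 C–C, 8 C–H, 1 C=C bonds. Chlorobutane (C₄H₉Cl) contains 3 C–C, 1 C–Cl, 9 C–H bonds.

ΔH ≈ −68 kJ

Bonds broken (reactants):
  C–C: 2 × 338 = 676
  C–H: 8 × 426 = 3408
  C=C: 1 × 593 = 593
  H–Cl: 1 × 425 = 425
  Σ(broken) = 5102 kJ
Bonds formed (products):
  C–C: 3 × 338 = 1014
  C–Cl: 1 × 322 = 322
  C–H: 9 × 426 = 3834
  Σ(formed) = 5170 kJ
ΔH = Σ(broken) − Σ(formed) = 5102 − 5170 = −68 kJ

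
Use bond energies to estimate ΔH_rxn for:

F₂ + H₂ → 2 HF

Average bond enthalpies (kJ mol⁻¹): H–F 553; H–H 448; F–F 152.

ΔH ≈ −506 kJ

Bonds broken (reactants):
  F–F: 1 × 152 = 152
  H–H: 1 × 448 = 448
  Σ(broken) = 600 kJ
Bonds formed (products):
  H–F: 2 × 553 = 1106
  Σ(formed) = 1106 kJ
ΔH = Σ(broken) − Σ(formed) = 600 − 1106 = −506 kJ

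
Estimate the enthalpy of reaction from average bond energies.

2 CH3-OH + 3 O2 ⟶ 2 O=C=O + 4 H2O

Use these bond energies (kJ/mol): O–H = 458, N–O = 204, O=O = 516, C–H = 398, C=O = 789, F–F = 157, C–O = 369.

Bonds broken (reactants):
  C–H: 6 × 398 = 2388
  C–O: 2 × 369 = 738
  O–H: 2 × 458 = 916
  O=O: 3 × 516 = 1548
  Σ(broken) = 5590 kJ
Bonds formed (products):
  C=O: 4 × 789 = 3156
  O–H: 8 × 458 = 3664
  Σ(formed) = 6820 kJ
ΔH = Σ(broken) − Σ(formed) = 5590 − 6820 = −1230 kJ

ΔH ≈ −1230 kJ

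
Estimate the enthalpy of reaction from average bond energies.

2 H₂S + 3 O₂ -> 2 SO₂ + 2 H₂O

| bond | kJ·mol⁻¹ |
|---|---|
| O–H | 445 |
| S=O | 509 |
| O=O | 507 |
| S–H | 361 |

Bonds broken (reactants):
  O=O: 3 × 507 = 1521
  S–H: 4 × 361 = 1444
  Σ(broken) = 2965 kJ
Bonds formed (products):
  O–H: 4 × 445 = 1780
  S=O: 4 × 509 = 2036
  Σ(formed) = 3816 kJ
ΔH = Σ(broken) − Σ(formed) = 2965 − 3816 = −851 kJ

ΔH ≈ −851 kJ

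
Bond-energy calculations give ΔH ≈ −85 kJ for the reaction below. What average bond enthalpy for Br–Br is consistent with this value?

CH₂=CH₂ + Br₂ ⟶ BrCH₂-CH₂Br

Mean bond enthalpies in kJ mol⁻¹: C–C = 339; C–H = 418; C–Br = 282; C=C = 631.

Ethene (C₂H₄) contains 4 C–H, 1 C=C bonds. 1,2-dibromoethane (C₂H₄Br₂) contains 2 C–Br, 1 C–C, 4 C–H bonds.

D(Br–Br) ≈ 187 kJ/mol

Let D be the Br–Br bond energy.
Σ(broken) = 1×D + 4×418 + 1×631 = 2303 + D
Σ(formed) = 2×282 + 1×339 + 4×418 = 2575
ΔH = Σ(broken) − Σ(formed) = (2303 + D) − (2575) = −272 + D
Setting this equal to −85 kJ gives D = 187 kJ/mol.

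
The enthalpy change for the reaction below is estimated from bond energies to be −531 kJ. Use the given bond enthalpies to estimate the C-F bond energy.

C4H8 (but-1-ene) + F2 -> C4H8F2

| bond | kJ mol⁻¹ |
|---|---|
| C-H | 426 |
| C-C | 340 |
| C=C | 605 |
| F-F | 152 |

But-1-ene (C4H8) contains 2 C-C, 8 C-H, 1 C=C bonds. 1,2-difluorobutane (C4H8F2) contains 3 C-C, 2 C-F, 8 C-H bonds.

D(C-F) ≈ 474 kJ/mol

Let D be the C-F bond energy.
Σ(broken) = 2×340 + 8×426 + 1×605 + 1×152 = 4845
Σ(formed) = 3×340 + 2×D + 8×426 = 4428 + 2D
ΔH = Σ(broken) − Σ(formed) = (4845) − (4428 + 2D) = +417 − 2D
Setting this equal to −531 kJ gives 2D = 948, so D = 474 kJ/mol.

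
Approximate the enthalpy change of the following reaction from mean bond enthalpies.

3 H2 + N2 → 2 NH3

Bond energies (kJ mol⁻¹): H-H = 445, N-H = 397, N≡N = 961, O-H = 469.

Bonds broken (reactants):
  H-H: 3 × 445 = 1335
  N≡N: 1 × 961 = 961
  Σ(broken) = 2296 kJ
Bonds formed (products):
  N-H: 6 × 397 = 2382
  Σ(formed) = 2382 kJ
ΔH = Σ(broken) − Σ(formed) = 2296 − 2382 = −86 kJ

ΔH ≈ −86 kJ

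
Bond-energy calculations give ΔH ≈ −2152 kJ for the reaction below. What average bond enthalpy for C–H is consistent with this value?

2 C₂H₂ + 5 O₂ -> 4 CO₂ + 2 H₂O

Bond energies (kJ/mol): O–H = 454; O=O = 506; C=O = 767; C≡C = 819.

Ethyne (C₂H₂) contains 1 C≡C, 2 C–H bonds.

Let D be the C–H bond energy.
Σ(broken) = 2×819 + 4×D + 5×506 = 4168 + 4D
Σ(formed) = 8×767 + 4×454 = 7952
ΔH = Σ(broken) − Σ(formed) = (4168 + 4D) − (7952) = −3784 + 4D
Setting this equal to −2152 kJ gives 4D = 1632, so D = 408 kJ/mol.

D(C–H) ≈ 408 kJ/mol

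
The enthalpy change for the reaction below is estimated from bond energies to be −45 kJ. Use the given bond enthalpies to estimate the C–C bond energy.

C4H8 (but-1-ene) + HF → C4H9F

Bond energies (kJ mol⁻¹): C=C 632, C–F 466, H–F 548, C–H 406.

Let D be the C–C bond energy.
Σ(broken) = 2×D + 8×406 + 1×632 + 1×548 = 4428 + 2D
Σ(formed) = 3×D + 1×466 + 9×406 = 4120 + 3D
ΔH = Σ(broken) − Σ(formed) = (4428 + 2D) − (4120 + 3D) = +308 − D
Setting this equal to −45 kJ gives D = 353 kJ/mol.

D(C–C) ≈ 353 kJ/mol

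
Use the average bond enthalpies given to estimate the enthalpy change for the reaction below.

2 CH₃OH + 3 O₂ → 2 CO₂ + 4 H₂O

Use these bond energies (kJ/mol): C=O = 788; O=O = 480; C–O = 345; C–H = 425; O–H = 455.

ΔH ≈ −1202 kJ

Bonds broken (reactants):
  C–H: 6 × 425 = 2550
  C–O: 2 × 345 = 690
  O–H: 2 × 455 = 910
  O=O: 3 × 480 = 1440
  Σ(broken) = 5590 kJ
Bonds formed (products):
  C=O: 4 × 788 = 3152
  O–H: 8 × 455 = 3640
  Σ(formed) = 6792 kJ
ΔH = Σ(broken) − Σ(formed) = 5590 − 6792 = −1202 kJ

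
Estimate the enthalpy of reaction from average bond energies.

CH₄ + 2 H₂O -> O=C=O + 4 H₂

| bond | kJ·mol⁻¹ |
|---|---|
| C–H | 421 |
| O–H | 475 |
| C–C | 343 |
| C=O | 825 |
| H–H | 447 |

ΔH ≈ +146 kJ

Bonds broken (reactants):
  C–H: 4 × 421 = 1684
  O–H: 4 × 475 = 1900
  Σ(broken) = 3584 kJ
Bonds formed (products):
  C=O: 2 × 825 = 1650
  H–H: 4 × 447 = 1788
  Σ(formed) = 3438 kJ
ΔH = Σ(broken) − Σ(formed) = 3584 − 3438 = +146 kJ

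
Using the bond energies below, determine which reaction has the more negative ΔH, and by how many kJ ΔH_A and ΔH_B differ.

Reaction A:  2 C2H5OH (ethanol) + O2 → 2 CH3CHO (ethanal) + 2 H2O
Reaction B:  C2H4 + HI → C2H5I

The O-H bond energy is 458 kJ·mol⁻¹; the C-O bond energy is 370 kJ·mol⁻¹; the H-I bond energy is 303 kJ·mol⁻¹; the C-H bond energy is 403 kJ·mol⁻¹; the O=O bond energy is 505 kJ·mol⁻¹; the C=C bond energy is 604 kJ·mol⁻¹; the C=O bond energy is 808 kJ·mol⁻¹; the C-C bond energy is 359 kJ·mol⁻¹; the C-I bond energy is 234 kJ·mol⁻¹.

Reaction A:
  Bonds broken (reactants):
    C-C: 2 × 359 = 718
    C-H: 10 × 403 = 4030
    C-O: 2 × 370 = 740
    O-H: 2 × 458 = 916
    O=O: 1 × 505 = 505
    Σ(broken) = 6909 kJ
  Bonds formed (products):
    C-C: 2 × 359 = 718
    C-H: 8 × 403 = 3224
    C=O: 2 × 808 = 1616
    O-H: 4 × 458 = 1832
    Σ(formed) = 7390 kJ
  ΔH_A = 6909 − 7390 = −481 kJ
Reaction B:
  Bonds broken (reactants):
    C-H: 4 × 403 = 1612
    C=C: 1 × 604 = 604
    H-I: 1 × 303 = 303
    Σ(broken) = 2519 kJ
  Bonds formed (products):
    C-C: 1 × 359 = 359
    C-H: 5 × 403 = 2015
    C-I: 1 × 234 = 234
    Σ(formed) = 2608 kJ
  ΔH_B = 2519 − 2608 = −89 kJ
ΔH_A − ΔH_B = −392 kJ, so reaction A has the more negative ΔH; |ΔH_A − ΔH_B| = 392 kJ.

Reaction A, by 392 kJ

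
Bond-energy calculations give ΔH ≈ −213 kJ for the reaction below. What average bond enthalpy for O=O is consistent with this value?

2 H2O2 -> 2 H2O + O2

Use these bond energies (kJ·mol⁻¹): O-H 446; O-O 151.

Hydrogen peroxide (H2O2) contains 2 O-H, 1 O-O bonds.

D(O=O) ≈ 515 kJ/mol

Let D be the O=O bond energy.
Σ(broken) = 4×446 + 2×151 = 2086
Σ(formed) = 4×446 + 1×D = 1784 + D
ΔH = Σ(broken) − Σ(formed) = (2086) − (1784 + D) = +302 − D
Setting this equal to −213 kJ gives D = 515 kJ/mol.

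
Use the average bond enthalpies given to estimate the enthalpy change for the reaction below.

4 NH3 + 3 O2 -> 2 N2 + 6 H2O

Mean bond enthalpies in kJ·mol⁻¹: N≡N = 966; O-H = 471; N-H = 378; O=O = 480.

ΔH ≈ −1608 kJ

Bonds broken (reactants):
  N-H: 12 × 378 = 4536
  O=O: 3 × 480 = 1440
  Σ(broken) = 5976 kJ
Bonds formed (products):
  N≡N: 2 × 966 = 1932
  O-H: 12 × 471 = 5652
  Σ(formed) = 7584 kJ
ΔH = Σ(broken) − Σ(formed) = 5976 − 7584 = −1608 kJ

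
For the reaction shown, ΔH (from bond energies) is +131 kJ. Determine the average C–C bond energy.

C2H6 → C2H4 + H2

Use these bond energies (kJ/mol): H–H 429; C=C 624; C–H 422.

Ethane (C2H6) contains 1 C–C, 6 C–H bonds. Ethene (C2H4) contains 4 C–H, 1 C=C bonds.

D(C–C) ≈ 340 kJ/mol

Let D be the C–C bond energy.
Σ(broken) = 1×D + 6×422 = 2532 + D
Σ(formed) = 4×422 + 1×624 + 1×429 = 2741
ΔH = Σ(broken) − Σ(formed) = (2532 + D) − (2741) = −209 + D
Setting this equal to +131 kJ gives D = 340 kJ/mol.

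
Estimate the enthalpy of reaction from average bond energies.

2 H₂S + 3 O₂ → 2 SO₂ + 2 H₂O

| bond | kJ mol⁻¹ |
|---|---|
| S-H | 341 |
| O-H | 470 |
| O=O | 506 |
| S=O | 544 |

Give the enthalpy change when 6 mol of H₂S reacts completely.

Bonds broken (reactants):
  O=O: 3 × 506 = 1518
  S-H: 4 × 341 = 1364
  Σ(broken) = 2882 kJ
Bonds formed (products):
  O-H: 4 × 470 = 1880
  S=O: 4 × 544 = 2176
  Σ(formed) = 4056 kJ
ΔH = Σ(broken) − Σ(formed) = 2882 − 4056 = −1174 kJ
For 3× the reaction as written: 3 × (−1174) = −3522 kJ

ΔH = −3522 kJ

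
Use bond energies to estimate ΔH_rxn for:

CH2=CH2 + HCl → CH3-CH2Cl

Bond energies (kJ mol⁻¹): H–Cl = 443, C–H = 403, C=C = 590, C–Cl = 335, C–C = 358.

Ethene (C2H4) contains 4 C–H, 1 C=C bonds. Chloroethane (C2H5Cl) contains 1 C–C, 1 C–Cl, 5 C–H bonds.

Bonds broken (reactants):
  C–H: 4 × 403 = 1612
  C=C: 1 × 590 = 590
  H–Cl: 1 × 443 = 443
  Σ(broken) = 2645 kJ
Bonds formed (products):
  C–C: 1 × 358 = 358
  C–Cl: 1 × 335 = 335
  C–H: 5 × 403 = 2015
  Σ(formed) = 2708 kJ
ΔH = Σ(broken) − Σ(formed) = 2645 − 2708 = −63 kJ

ΔH ≈ −63 kJ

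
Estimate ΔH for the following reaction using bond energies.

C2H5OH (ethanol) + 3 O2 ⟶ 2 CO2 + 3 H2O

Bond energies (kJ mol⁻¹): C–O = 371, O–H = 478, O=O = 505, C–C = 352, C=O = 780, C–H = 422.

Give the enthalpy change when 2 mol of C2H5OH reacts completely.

ΔH = −2324 kJ

Bonds broken (reactants):
  C–C: 1 × 352 = 352
  C–H: 5 × 422 = 2110
  C–O: 1 × 371 = 371
  O–H: 1 × 478 = 478
  O=O: 3 × 505 = 1515
  Σ(broken) = 4826 kJ
Bonds formed (products):
  C=O: 4 × 780 = 3120
  O–H: 6 × 478 = 2868
  Σ(formed) = 5988 kJ
ΔH = Σ(broken) − Σ(formed) = 4826 − 5988 = −1162 kJ
For 2× the reaction as written: 2 × (−1162) = −2324 kJ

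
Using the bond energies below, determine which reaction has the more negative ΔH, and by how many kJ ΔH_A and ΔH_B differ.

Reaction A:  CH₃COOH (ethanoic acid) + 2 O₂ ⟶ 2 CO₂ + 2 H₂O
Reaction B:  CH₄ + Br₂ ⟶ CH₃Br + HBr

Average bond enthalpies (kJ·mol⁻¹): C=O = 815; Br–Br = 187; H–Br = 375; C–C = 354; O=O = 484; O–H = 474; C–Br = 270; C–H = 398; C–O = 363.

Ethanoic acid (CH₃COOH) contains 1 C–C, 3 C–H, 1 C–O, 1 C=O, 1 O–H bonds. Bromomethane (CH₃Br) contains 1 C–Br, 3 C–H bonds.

Reaction A, by 928 kJ

Reaction A:
  Bonds broken (reactants):
    C–C: 1 × 354 = 354
    C–H: 3 × 398 = 1194
    C–O: 1 × 363 = 363
    C=O: 1 × 815 = 815
    O–H: 1 × 474 = 474
    O=O: 2 × 484 = 968
    Σ(broken) = 4168 kJ
  Bonds formed (products):
    C=O: 4 × 815 = 3260
    O–H: 4 × 474 = 1896
    Σ(formed) = 5156 kJ
  ΔH_A = 4168 − 5156 = −988 kJ
Reaction B:
  Bonds broken (reactants):
    Br–Br: 1 × 187 = 187
    C–H: 4 × 398 = 1592
    Σ(broken) = 1779 kJ
  Bonds formed (products):
    C–Br: 1 × 270 = 270
    C–H: 3 × 398 = 1194
    H–Br: 1 × 375 = 375
    Σ(formed) = 1839 kJ
  ΔH_B = 1779 − 1839 = −60 kJ
ΔH_A − ΔH_B = −928 kJ, so reaction A has the more negative ΔH; |ΔH_A − ΔH_B| = 928 kJ.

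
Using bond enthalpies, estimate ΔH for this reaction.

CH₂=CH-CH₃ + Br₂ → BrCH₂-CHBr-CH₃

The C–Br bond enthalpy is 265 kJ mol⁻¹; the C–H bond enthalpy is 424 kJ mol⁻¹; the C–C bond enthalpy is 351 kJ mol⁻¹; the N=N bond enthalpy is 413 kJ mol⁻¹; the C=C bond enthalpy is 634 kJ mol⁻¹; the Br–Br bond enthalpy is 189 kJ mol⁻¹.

ΔH ≈ −58 kJ

Bonds broken (reactants):
  Br–Br: 1 × 189 = 189
  C–C: 1 × 351 = 351
  C–H: 6 × 424 = 2544
  C=C: 1 × 634 = 634
  Σ(broken) = 3718 kJ
Bonds formed (products):
  C–Br: 2 × 265 = 530
  C–C: 2 × 351 = 702
  C–H: 6 × 424 = 2544
  Σ(formed) = 3776 kJ
ΔH = Σ(broken) − Σ(formed) = 3718 − 3776 = −58 kJ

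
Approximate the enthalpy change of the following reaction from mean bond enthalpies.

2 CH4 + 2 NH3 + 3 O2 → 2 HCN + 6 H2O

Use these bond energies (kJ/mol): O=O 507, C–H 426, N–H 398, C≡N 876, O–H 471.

ΔH ≈ −939 kJ

Bonds broken (reactants):
  C–H: 8 × 426 = 3408
  N–H: 6 × 398 = 2388
  O=O: 3 × 507 = 1521
  Σ(broken) = 7317 kJ
Bonds formed (products):
  C≡N: 2 × 876 = 1752
  C–H: 2 × 426 = 852
  O–H: 12 × 471 = 5652
  Σ(formed) = 8256 kJ
ΔH = Σ(broken) − Σ(formed) = 7317 − 8256 = −939 kJ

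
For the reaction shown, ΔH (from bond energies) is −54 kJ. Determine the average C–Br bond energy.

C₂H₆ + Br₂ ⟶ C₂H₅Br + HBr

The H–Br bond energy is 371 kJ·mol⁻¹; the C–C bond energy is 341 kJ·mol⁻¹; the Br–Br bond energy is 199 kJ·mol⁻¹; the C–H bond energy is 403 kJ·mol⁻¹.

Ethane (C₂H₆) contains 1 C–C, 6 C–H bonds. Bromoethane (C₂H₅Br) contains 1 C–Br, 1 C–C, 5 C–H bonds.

Let D be the C–Br bond energy.
Σ(broken) = 1×199 + 1×341 + 6×403 = 2958
Σ(formed) = 1×D + 1×341 + 5×403 + 1×371 = 2727 + D
ΔH = Σ(broken) − Σ(formed) = (2958) − (2727 + D) = +231 − D
Setting this equal to −54 kJ gives D = 285 kJ/mol.

D(C–Br) ≈ 285 kJ/mol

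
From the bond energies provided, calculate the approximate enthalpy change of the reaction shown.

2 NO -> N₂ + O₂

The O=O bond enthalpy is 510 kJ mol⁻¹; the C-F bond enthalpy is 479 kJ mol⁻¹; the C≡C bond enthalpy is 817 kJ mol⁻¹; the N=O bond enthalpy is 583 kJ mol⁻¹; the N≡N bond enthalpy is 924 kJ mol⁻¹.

Bonds broken (reactants):
  N=O: 2 × 583 = 1166
  Σ(broken) = 1166 kJ
Bonds formed (products):
  N≡N: 1 × 924 = 924
  O=O: 1 × 510 = 510
  Σ(formed) = 1434 kJ
ΔH = Σ(broken) − Σ(formed) = 1166 − 1434 = −268 kJ

ΔH ≈ −268 kJ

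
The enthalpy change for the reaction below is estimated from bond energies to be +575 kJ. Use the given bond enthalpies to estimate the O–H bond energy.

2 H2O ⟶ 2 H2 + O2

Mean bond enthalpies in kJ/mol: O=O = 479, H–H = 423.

Let D be the O–H bond energy.
Σ(broken) = 4×D = 4D
Σ(formed) = 2×423 + 1×479 = 1325
ΔH = Σ(broken) − Σ(formed) = (4D) − (1325) = −1325 + 4D
Setting this equal to +575 kJ gives 4D = 1900, so D = 475 kJ/mol.

D(O–H) ≈ 475 kJ/mol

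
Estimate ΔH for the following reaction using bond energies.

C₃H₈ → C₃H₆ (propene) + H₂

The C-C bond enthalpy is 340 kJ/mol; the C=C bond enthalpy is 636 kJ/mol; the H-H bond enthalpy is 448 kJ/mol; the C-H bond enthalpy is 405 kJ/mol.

ΔH ≈ +66 kJ

Bonds broken (reactants):
  C-C: 2 × 340 = 680
  C-H: 8 × 405 = 3240
  Σ(broken) = 3920 kJ
Bonds formed (products):
  C-C: 1 × 340 = 340
  C-H: 6 × 405 = 2430
  C=C: 1 × 636 = 636
  H-H: 1 × 448 = 448
  Σ(formed) = 3854 kJ
ΔH = Σ(broken) − Σ(formed) = 3920 − 3854 = +66 kJ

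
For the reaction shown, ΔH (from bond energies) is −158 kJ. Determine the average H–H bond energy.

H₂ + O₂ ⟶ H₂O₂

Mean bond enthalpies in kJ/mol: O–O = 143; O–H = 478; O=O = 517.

Let D be the H–H bond energy.
Σ(broken) = 1×D + 1×517 = 517 + D
Σ(formed) = 2×478 + 1×143 = 1099
ΔH = Σ(broken) − Σ(formed) = (517 + D) − (1099) = −582 + D
Setting this equal to −158 kJ gives D = 424 kJ/mol.

D(H–H) ≈ 424 kJ/mol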